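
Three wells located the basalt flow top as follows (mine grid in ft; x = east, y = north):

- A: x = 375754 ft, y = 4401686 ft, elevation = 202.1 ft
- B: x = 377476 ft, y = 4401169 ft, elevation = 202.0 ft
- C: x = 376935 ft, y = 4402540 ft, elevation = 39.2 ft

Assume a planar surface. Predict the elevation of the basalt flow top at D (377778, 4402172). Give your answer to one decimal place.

54.6 ft

Two edge vectors: A→B = (1722, -517, -0.1), A→C = (1181, 854, -162.9).
Normal n = (A→B) × (A→C) = (84304.7, 280395.7, 2081165).
So ∂z/∂x = −n_x/n_z = −0.040508417 and ∂z/∂y = −n_y/n_z = −0.134730163.
Intercept c from A: 202.1 + 15221.20 + 593039.87 = 608463.17.
At (377778, 4402172): z = −15303.2 − 593105.4 + 608463.17 = 54.6 ft.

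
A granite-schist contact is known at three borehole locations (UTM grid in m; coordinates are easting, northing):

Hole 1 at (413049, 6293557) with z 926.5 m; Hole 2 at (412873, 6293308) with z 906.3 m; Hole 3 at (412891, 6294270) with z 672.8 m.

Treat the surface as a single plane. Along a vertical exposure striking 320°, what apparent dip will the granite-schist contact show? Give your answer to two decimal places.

26.34°

Let the plane be z = a·easting + b·northing + c.
Hole 2−Hole 1: −176a − 249b = −20.2;  Hole 3−Hole 1: −158a + 713b = −253.7.
Solving gives a = 0.47063, b = −0.25153.
Unit vector along 320° is (sin 320°, cos 320°) = (-0.6428, 0.7660).
Slope in that direction = a·(-0.6428) + b·(0.7660) = −0.49520.
Apparent dip = arctan|0.49520| = 26.34° (true dip is 28.1°, so apparent ≤ true as expected).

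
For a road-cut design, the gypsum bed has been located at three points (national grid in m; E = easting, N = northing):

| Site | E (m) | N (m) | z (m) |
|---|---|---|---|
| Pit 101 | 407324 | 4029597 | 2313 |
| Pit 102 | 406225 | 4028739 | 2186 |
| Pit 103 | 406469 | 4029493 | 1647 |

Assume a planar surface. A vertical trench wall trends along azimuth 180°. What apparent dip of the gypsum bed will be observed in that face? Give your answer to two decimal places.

45.19°

Let the plane be z = a·E + b·N + c.
Pit 102−Pit 101: −1099a − 858b = −127;  Pit 103−Pit 101: −855a − 104b = −666.
Solving gives a = 0.90138, b = −1.00655.
Unit vector along 180° is (sin 180°, cos 180°) = (0.0000, -1.0000).
Slope in that direction = a·(0.0000) + b·(-1.0000) = 1.00655.
Apparent dip = arctan|1.00655| = 45.19° (true dip is 53.5°, so apparent ≤ true as expected).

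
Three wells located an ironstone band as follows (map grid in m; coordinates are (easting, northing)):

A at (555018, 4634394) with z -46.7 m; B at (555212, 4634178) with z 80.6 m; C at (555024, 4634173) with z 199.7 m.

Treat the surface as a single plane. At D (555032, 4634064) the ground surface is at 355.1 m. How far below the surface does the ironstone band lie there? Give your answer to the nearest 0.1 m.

36.9 m

Let the plane be z = a·E + b·N + c.
B−A: 194a − 216b = 127.3;  C−A: 6a − 221b = 246.4.
Solving gives a = −0.603422483, b = −1.131314638.
Then c = -46.7 − a·555018 − b·4634394 = 5577821.41.
At (555032, 4634064): z_contact = −334918.79 − 5242584.43 + 5577821.41 = 318.19 m.
Depth below ground = 355.1 − 318.19 = 36.9 m.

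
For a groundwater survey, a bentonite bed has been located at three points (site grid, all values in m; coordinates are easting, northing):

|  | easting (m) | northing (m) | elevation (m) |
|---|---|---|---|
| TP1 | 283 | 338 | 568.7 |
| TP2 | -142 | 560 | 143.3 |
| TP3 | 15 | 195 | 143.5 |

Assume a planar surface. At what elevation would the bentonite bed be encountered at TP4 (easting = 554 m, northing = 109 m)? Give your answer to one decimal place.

Two edge vectors: TP1→TP2 = (-425, 222, -425.4), TP1→TP3 = (-268, -143, -425.2).
Normal n = (TP1→TP2) × (TP1→TP3) = (-155226.6, -66702.8, 120271).
So ∂z/∂easting = −n_x/n_z = 1.29064 and ∂z/∂northing = −n_y/n_z = 0.55460.
Intercept c from TP1: 568.7 − 365.25 − 187.46 = 15.99.
At (554, 109): z = 715.0 + 60.5 + 15.99 = 791.5 m.

791.5 m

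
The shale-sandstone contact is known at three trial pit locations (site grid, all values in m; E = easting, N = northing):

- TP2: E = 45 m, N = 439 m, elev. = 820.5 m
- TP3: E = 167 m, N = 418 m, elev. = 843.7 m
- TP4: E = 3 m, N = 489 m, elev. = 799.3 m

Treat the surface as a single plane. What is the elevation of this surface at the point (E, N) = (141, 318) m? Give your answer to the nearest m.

871 m

Two edge vectors: TP2→TP3 = (122, -21, 23.2), TP2→TP4 = (-42, 50, -21.2).
Normal n = (TP2→TP3) × (TP2→TP4) = (-714.8, 1612, 5218).
So ∂z/∂E = −n_x/n_z = 0.13699 and ∂z/∂N = −n_y/n_z = −0.30893.
Intercept c from TP2: 820.5 − 6.16 + 135.62 = 949.96.
At (141, 318): z = 19.3 − 98.2 + 949.96 = 871.0 m.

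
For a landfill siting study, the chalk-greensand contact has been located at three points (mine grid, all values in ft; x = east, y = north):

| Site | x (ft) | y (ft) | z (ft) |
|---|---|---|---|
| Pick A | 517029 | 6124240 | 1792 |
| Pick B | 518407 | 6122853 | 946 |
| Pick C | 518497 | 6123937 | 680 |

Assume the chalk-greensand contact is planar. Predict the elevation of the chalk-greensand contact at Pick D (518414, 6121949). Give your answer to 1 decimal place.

Two edge vectors: Pick A→Pick B = (1378, -1387, -846), Pick A→Pick C = (1468, -303, -1112).
Normal n = (Pick A→Pick B) × (Pick A→Pick C) = (1286006, 290408, 1618582).
So ∂z/∂x = −n_x/n_z = −0.794526320 and ∂z/∂y = −n_y/n_z = −0.179421246.
Intercept c from Pick A: 1792 + 410793.15 + 1098818.77 = 1511403.92.
At (518414, 6121949): z = −411893.6 − 1098407.7 + 1511403.92 = 1102.6 ft.

1102.6 ft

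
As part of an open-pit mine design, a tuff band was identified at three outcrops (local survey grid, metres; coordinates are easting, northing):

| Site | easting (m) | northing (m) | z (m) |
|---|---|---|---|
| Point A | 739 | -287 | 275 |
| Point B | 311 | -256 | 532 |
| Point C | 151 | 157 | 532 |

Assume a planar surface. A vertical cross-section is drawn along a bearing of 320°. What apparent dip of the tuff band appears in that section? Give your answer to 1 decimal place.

12.1°

Two edge vectors: Point A→Point B = (-428, 31, 257), Point A→Point C = (-588, 444, 257).
Normal n = (Point A→Point B) × (Point A→Point C) = (-106141, -41120, -171804).
So ∂z/∂easting = −n_x/n_z = −0.61780 and ∂z/∂northing = −n_y/n_z = −0.23934.
Unit vector along 320° is (sin 320°, cos 320°) = (-0.6428, 0.7660).
Slope in that direction = a·(-0.6428) + b·(0.7660) = 0.21377.
Apparent dip = arctan|0.21377| = 12.1° (true dip is 33.5°, so apparent ≤ true as expected).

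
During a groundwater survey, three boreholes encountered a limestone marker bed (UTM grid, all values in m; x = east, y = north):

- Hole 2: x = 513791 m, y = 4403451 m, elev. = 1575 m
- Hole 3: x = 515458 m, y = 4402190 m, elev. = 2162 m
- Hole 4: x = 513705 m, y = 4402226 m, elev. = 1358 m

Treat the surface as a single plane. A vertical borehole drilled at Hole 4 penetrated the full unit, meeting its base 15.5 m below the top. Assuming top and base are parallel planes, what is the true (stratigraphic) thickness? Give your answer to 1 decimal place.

Two edge vectors: Hole 2→Hole 3 = (1667, -1261, 587), Hole 2→Hole 4 = (-86, -1225, -217).
Normal n = (Hole 2→Hole 3) × (Hole 2→Hole 4) = (992712, 311257, -2150521).
So ∂z/∂x = −n_x/n_z = 0.46161 and ∂z/∂y = −n_y/n_z = 0.14474.
|∇z| = √(a²+b²) = 0.48377, so dip δ = arctan(0.48377) = 25.82°.
True thickness = vertical thickness × cos δ = 15.5 × cos 25.82° = 14.0 m.

14.0 m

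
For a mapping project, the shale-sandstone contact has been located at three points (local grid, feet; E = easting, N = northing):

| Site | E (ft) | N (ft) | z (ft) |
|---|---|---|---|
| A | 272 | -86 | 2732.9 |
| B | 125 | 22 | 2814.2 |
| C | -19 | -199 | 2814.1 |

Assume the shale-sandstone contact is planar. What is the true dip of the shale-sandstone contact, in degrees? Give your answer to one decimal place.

Let the plane be z = a·E + b·N + c.
B−A: −147a + 108b = 81.3;  C−A: −291a − 113b = 81.2.
Solving gives a = −0.37379, b = 0.24401.
Gradient magnitude |∇z| = √(a² + b²) = √(0.13972 + 0.05954) = 0.44638.
True dip = arctan(0.44638) = 24.1°, dipping toward ESE (azimuth ≈ 123°).

24.1°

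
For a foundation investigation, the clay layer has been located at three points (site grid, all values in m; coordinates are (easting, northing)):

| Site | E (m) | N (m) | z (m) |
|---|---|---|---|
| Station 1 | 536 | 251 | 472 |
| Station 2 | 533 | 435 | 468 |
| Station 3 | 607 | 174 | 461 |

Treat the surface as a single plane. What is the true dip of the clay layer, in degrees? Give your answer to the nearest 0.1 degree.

Let the plane be z = a·E + b·N + c.
Station 2−Station 1: −3a + 184b = −4;  Station 3−Station 1: 71a − 77b = −11.
Solving gives a = −0.18172, b = −0.02470.
Gradient magnitude |∇z| = √(a² + b²) = √(0.03302 + 0.00061) = 0.18339.
True dip = arctan(0.18339) = 10.4°, dipping toward E (azimuth ≈ 082°).

10.4°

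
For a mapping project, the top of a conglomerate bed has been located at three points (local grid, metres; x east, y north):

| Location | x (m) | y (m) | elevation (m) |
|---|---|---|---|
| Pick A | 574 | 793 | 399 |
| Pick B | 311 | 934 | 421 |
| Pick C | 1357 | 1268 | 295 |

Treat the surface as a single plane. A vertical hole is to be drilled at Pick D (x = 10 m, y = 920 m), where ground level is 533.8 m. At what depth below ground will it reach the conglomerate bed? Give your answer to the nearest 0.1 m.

Two edge vectors: Pick A→Pick B = (-263, 141, 22), Pick A→Pick C = (783, 475, -104).
Normal n = (Pick A→Pick B) × (Pick A→Pick C) = (-25114, -10126, -235328).
So ∂z/∂x = −n_x/n_z = −0.106719 and ∂z/∂y = −n_y/n_z = −0.043029.
Intercept c from Pick A: 399 + 61.26 + 34.12 = 494.38.
At (10, 920): z_contact = −1.07 − 39.59 + 494.38 = 453.72 m.
Depth below ground = 533.8 − 453.72 = 80.1 m.

80.1 m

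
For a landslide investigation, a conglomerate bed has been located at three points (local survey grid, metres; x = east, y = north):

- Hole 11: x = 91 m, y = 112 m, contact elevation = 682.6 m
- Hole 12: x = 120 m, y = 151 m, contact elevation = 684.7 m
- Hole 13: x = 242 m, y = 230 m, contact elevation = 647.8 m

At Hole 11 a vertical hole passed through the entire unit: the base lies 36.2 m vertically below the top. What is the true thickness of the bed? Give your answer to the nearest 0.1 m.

Two edge vectors: Hole 11→Hole 12 = (29, 39, 2.1), Hole 11→Hole 13 = (151, 118, -34.8).
Normal n = (Hole 11→Hole 12) × (Hole 11→Hole 13) = (-1605, 1326.3, -2467).
So ∂z/∂x = −n_x/n_z = −0.65059 and ∂z/∂y = −n_y/n_z = 0.53762.
|∇z| = √(a²+b²) = 0.84398, so dip δ = arctan(0.84398) = 40.16°.
True thickness = vertical thickness × cos δ = 36.2 × cos 40.16° = 27.7 m.

27.7 m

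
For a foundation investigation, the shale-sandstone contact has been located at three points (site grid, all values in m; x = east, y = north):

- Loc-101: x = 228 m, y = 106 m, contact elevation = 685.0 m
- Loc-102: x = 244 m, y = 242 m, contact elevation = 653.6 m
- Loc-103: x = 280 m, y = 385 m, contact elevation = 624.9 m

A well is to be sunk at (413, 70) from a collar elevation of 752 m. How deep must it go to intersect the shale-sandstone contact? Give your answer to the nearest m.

16 m

Let the plane be z = a·x + b·y + c.
Loc-102−Loc-101: 16a + 136b = −31.4;  Loc-103−Loc-101: 52a + 279b = −60.1.
Solving gives a = 0.22508, b = −0.25736.
Then c = 685 − a·228 − b·106 = 660.96.
At (413, 70): z_contact = 93.0 − 18.0 + 660.96 = 735.9 m.
Depth below ground = 752 − 735.9 = 16 m.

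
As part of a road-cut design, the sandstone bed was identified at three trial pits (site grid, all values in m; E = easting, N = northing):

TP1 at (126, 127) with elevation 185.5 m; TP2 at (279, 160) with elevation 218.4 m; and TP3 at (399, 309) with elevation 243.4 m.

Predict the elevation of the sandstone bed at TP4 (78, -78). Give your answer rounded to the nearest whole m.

Two edge vectors: TP1→TP2 = (153, 33, 32.9), TP1→TP3 = (273, 182, 57.9).
Normal n = (TP1→TP2) × (TP1→TP3) = (-4077.1, 123, 18837).
So ∂z/∂E = −n_x/n_z = 0.21644 and ∂z/∂N = −n_y/n_z = −0.00653.
Intercept c from TP1: 185.5 − 27.27 + 0.83 = 159.06.
At (78, -78): z = 16.9 + 0.5 + 159.06 = 176.4 m.

176 m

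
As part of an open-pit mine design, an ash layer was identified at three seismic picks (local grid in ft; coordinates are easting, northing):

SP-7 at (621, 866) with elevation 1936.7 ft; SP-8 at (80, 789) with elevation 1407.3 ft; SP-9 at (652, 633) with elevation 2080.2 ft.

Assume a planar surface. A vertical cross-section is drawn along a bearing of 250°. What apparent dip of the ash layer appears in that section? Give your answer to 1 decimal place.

39.4°

Let the plane be z = a·easting + b·northing + c.
SP-8−SP-7: −541a − 77b = −529.4;  SP-9−SP-7: 31a − 233b = 143.5.
Solving gives a = 1.04640, b = −0.47666.
Unit vector along 250° is (sin 250°, cos 250°) = (-0.9397, -0.3420).
Slope in that direction = a·(-0.9397) + b·(-0.3420) = −0.82027.
Apparent dip = arctan|0.82027| = 39.4° (true dip is 49.0°, so apparent ≤ true as expected).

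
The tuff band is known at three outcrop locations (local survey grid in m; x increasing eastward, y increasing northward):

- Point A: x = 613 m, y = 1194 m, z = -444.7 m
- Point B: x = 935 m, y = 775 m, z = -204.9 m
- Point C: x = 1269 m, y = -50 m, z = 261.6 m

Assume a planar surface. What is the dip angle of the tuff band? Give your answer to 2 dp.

Let the plane be z = a·x + b·y + c.
Point B−Point A: 322a − 419b = 239.8;  Point C−Point A: 656a − 1244b = 706.3.
Solving gives a = 0.01887, b = −0.55782.
Gradient magnitude |∇z| = √(a² + b²) = √(0.00036 + 0.31116) = 0.55814.
True dip = arctan(0.55814) = 29.17°, dipping toward N (azimuth ≈ 358°).

29.17°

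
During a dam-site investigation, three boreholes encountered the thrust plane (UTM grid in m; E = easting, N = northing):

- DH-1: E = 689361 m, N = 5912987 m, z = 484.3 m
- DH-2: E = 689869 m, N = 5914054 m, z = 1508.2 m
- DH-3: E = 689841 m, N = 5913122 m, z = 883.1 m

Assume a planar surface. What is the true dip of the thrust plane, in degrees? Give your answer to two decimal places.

Two edge vectors: DH-1→DH-2 = (508, 1067, 1023.9), DH-1→DH-3 = (480, 135, 398.8).
Normal n = (DH-1→DH-2) × (DH-1→DH-3) = (287293.1, 288881.6, -443580).
So ∂z/∂E = −n_x/n_z = 0.64767 and ∂z/∂N = −n_y/n_z = 0.65125.
Gradient magnitude |∇z| = √(a² + b²) = √(0.41948 + 0.42413) = 0.91848.
True dip = arctan(0.91848) = 42.57°, dipping toward SW (azimuth ≈ 225°).

42.57°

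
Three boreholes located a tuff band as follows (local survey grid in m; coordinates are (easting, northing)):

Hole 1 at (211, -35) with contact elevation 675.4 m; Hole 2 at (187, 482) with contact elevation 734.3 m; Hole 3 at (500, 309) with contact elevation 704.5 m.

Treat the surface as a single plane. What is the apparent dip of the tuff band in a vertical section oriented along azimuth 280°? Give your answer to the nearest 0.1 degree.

Let the plane be z = a·E + b·N + c.
Hole 2−Hole 1: −24a + 517b = 58.9;  Hole 3−Hole 1: 289a + 344b = 29.1.
Solving gives a = −0.03309, b = 0.11239.
Unit vector along 280° is (sin 280°, cos 280°) = (-0.9848, 0.1736).
Slope in that direction = a·(-0.9848) + b·(0.1736) = 0.05210.
Apparent dip = arctan|0.05210| = 3.0° (true dip is 6.7°, so apparent ≤ true as expected).

3.0°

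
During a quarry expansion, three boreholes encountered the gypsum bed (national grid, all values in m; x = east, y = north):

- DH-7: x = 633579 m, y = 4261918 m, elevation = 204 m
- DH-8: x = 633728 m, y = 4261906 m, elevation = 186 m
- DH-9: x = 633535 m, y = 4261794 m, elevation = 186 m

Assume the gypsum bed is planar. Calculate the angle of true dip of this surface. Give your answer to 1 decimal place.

11.9°

Let the plane be z = a·x + b·y + c.
DH-8−DH-7: 149a − 12b = −18;  DH-9−DH-7: −44a − 124b = −18.
Solving gives a = −0.10608, b = 0.18280.
Gradient magnitude |∇z| = √(a² + b²) = √(0.01125 + 0.03342) = 0.21135.
True dip = arctan(0.21135) = 11.9°, dipping toward SSE (azimuth ≈ 150°).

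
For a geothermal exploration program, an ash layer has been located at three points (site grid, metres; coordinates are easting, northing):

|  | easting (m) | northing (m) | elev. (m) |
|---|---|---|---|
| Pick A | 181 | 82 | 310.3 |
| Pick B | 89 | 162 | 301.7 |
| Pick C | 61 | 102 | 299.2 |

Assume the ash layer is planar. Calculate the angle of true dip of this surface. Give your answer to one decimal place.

Let the plane be z = a·easting + b·northing + c.
Pick B−Pick A: −92a + 80b = −8.6;  Pick C−Pick A: −120a + 20b = −11.1.
Solving gives a = 0.09227, b = −0.00139.
Gradient magnitude |∇z| = √(a² + b²) = √(0.00851 + 0.00000) = 0.09228.
True dip = arctan(0.09228) = 5.3°, dipping toward W (azimuth ≈ 271°).

5.3°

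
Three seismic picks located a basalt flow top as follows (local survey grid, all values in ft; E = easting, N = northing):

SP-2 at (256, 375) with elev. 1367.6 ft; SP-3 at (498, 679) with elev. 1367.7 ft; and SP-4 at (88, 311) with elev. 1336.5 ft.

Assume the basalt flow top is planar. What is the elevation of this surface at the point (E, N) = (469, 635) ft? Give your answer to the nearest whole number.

Two edge vectors: SP-2→SP-3 = (242, 304, 0.1), SP-2→SP-4 = (-168, -64, -31.1).
Normal n = (SP-2→SP-3) × (SP-2→SP-4) = (-9448, 7509.4, 35584).
So ∂z/∂E = −n_x/n_z = 0.26551 and ∂z/∂N = −n_y/n_z = −0.21103.
Intercept c from SP-2: 1367.6 − 67.97 + 79.14 = 1378.77.
At (469, 635): z = 124.5 − 134.0 + 1378.77 = 1369.3 ft.

1369 ft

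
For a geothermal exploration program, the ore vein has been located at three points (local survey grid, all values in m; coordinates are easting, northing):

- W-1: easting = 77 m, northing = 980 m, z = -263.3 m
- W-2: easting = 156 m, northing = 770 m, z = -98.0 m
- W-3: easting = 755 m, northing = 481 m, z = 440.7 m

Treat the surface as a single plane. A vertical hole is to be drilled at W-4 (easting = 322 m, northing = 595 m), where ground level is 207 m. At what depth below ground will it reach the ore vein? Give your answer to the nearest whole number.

104 m

Let the plane be z = a·easting + b·northing + c.
W-2−W-1: 79a − 210b = 165.3;  W-3−W-1: 678a − 499b = 704.
Solving gives a = 0.63477, b = −0.54835.
Then c = -263.3 − a·77 − b·980 = 225.20.
At (322, 595): z_contact = 204.4 − 326.3 + 225.20 = 103.3 m.
Depth below ground = 207 − 103.3 = 104 m.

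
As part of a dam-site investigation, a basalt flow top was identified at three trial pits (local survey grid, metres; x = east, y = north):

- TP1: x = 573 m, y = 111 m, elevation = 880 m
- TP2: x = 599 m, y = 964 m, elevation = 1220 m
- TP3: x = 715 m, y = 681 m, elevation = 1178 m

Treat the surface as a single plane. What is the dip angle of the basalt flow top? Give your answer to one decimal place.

Two edge vectors: TP1→TP2 = (26, 853, 340), TP1→TP3 = (142, 570, 298).
Normal n = (TP1→TP2) × (TP1→TP3) = (60394, 40532, -106306).
So ∂z/∂x = −n_x/n_z = 0.56811 and ∂z/∂y = −n_y/n_z = 0.38128.
Gradient magnitude |∇z| = √(a² + b²) = √(0.32275 + 0.14537) = 0.68420.
True dip = arctan(0.68420) = 34.4°, dipping toward SW (azimuth ≈ 236°).

34.4°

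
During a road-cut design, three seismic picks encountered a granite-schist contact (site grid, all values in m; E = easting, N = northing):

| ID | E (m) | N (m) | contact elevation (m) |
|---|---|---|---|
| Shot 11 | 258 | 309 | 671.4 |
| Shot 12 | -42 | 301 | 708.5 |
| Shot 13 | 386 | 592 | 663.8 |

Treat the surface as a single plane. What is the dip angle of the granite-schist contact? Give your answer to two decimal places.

Let the plane be z = a·E + b·N + c.
Shot 12−Shot 11: −300a − 8b = 37.1;  Shot 13−Shot 11: 128a + 283b = −7.6.
Solving gives a = −0.12445, b = 0.02943.
Gradient magnitude |∇z| = √(a² + b²) = √(0.01549 + 0.00087) = 0.12788.
True dip = arctan(0.12788) = 7.29°, dipping toward ESE (azimuth ≈ 103°).

7.29°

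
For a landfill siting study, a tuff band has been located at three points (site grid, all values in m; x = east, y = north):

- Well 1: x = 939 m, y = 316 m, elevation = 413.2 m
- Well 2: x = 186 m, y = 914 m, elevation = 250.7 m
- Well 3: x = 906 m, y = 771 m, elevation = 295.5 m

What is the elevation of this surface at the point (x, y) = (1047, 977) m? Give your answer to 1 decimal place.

Two edge vectors: Well 1→Well 2 = (-753, 598, -162.5), Well 1→Well 3 = (-33, 455, -117.7).
Normal n = (Well 1→Well 2) × (Well 1→Well 3) = (3552.9, -83265.6, -322881).
So ∂z/∂x = −n_x/n_z = 0.011004 and ∂z/∂y = −n_y/n_z = −0.257883.
Intercept c from Well 1: 413.2 − 10.33 + 81.49 = 484.36.
At (1047, 977): z = 11.5 − 252.0 + 484.36 = 243.9 m.

243.9 m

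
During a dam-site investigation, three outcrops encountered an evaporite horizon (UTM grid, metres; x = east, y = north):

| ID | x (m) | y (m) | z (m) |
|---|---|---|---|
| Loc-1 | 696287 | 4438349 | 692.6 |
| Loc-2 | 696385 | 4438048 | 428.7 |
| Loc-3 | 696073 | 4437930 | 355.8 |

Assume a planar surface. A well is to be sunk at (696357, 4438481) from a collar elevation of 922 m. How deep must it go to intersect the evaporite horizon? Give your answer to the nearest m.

Two edge vectors: Loc-1→Loc-2 = (98, -301, -263.9), Loc-1→Loc-3 = (-214, -419, -336.8).
Normal n = (Loc-1→Loc-2) × (Loc-1→Loc-3) = (-9197.3, 89481, -105476).
So ∂z/∂x = −n_x/n_z = −0.08719804 and ∂z/∂y = −n_y/n_z = 0.84835413.
Intercept c from Loc-1: 692.6 + 60714.86 − 3765291.70 = −3703884.24.
At (696357, 4438481): z_contact = −60721.0 + 3765403.7 − 3703884.24 = 798.5 m.
Depth below ground = 922 − 798.5 = 124 m.

124 m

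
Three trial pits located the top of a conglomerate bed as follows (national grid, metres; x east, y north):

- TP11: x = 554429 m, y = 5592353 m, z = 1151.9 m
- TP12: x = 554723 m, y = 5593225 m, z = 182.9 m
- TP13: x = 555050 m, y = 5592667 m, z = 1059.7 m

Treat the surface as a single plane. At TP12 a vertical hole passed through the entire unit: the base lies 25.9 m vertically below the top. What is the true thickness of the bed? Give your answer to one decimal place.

Two edge vectors: TP11→TP12 = (294, 872, -969), TP11→TP13 = (621, 314, -92.2).
Normal n = (TP11→TP12) × (TP11→TP13) = (223867.6, -574642.2, -449196).
So ∂z/∂x = −n_x/n_z = 0.49837 and ∂z/∂y = −n_y/n_z = −1.27927.
|∇z| = √(a²+b²) = 1.37292, so dip δ = arctan(1.37292) = 53.93°.
True thickness = vertical thickness × cos δ = 25.9 × cos 53.93° = 15.2 m.

15.2 m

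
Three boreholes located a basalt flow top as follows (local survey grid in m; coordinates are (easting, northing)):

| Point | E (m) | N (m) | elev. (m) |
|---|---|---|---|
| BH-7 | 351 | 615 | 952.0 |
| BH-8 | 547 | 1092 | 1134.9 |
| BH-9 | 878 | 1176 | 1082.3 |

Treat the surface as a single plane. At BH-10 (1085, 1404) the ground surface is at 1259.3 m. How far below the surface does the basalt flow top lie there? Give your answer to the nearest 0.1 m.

Let the plane be z = a·E + b·N + c.
BH-8−BH-7: 196a + 477b = 182.9;  BH-9−BH-7: 527a + 561b = 130.3.
Solving gives a = −0.286048, b = 0.500976.
Then c = 952 − a·351 − b·615 = 744.30.
At (1085, 1404): z_contact = −310.36 + 703.37 + 744.30 = 1137.31 m.
Depth below ground = 1259.3 − 1137.31 = 122.0 m.

122.0 m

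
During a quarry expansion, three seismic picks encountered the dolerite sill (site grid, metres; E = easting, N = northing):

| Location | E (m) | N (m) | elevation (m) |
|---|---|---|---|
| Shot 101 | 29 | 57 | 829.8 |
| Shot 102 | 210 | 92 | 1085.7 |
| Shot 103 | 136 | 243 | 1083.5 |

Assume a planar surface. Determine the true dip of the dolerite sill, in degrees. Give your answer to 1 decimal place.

Let the plane be z = a·E + b·N + c.
Shot 102−Shot 101: 181a + 35b = 255.9;  Shot 103−Shot 101: 107a + 186b = 253.7.
Solving gives a = 1.29400, b = 0.61958.
Gradient magnitude |∇z| = √(a² + b²) = √(1.67445 + 0.38388) = 1.43469.
True dip = arctan(1.43469) = 55.1°, dipping toward WSW (azimuth ≈ 244°).

55.1°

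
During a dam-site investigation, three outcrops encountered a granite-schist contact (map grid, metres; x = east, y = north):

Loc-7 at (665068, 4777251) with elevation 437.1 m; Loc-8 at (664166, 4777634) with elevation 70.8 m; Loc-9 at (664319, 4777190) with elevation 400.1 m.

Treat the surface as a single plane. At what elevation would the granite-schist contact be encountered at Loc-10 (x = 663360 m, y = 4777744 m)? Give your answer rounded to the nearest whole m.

-93 m

Two edge vectors: Loc-7→Loc-8 = (-902, 383, -366.3), Loc-7→Loc-9 = (-749, -61, -37).
Normal n = (Loc-7→Loc-8) × (Loc-7→Loc-9) = (-36515.3, 240984.7, 341889).
So ∂z/∂x = −n_x/n_z = 0.10680455 and ∂z/∂y = −n_y/n_z = −0.70486240.
Intercept c from Loc-7: 437.1 − 71032.29 + 3367304.59 = 3296709.40.
At (663360, 4777744): z = 70849.9 − 3367652.1 + 3296709.40 = -92.8 m.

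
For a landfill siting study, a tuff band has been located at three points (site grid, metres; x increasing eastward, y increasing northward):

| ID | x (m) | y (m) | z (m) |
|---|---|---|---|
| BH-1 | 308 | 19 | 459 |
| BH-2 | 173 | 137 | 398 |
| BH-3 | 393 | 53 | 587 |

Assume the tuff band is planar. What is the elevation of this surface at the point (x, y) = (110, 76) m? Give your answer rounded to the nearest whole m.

Let the plane be z = a·x + b·y + c.
BH-2−BH-1: −135a + 118b = −61;  BH-3−BH-1: 85a + 34b = 128.
Solving gives a = 1.17497, b = 0.82729.
Then c = 459 − a·308 − b·19 = 81.39.
At (110, 76): z = 129.2 + 62.9 + 81.39 = 273.5 m.

274 m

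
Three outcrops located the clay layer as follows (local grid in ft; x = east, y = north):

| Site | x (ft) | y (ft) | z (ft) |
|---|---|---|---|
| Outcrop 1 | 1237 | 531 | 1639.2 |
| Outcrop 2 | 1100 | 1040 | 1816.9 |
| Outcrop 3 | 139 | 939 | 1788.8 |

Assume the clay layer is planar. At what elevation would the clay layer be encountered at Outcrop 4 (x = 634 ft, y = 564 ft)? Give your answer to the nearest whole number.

Let the plane be z = a·x + b·y + c.
Outcrop 2−Outcrop 1: −137a + 509b = 177.7;  Outcrop 3−Outcrop 1: −1098a + 408b = 149.6.
Solving gives a = −0.00725, b = 0.34717.
Then c = 1639.2 − a·1237 − b·531 = 1463.82.
At (634, 564): z = −4.6 + 195.8 + 1463.82 = 1655.0 ft.

1655 ft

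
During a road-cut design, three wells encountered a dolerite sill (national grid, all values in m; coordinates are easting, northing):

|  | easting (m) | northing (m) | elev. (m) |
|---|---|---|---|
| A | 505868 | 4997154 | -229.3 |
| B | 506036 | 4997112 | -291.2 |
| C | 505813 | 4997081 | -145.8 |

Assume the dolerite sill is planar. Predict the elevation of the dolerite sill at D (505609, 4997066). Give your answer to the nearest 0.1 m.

-22.5 m

Let the plane be z = a·easting + b·northing + c.
B−A: 168a − 42b = −61.9;  C−A: −55a − 73b = 83.5.
Solving gives a = −0.550686153, b = −0.728935090.
Then c = -229.3 − a·505868 − b·4997154 = 3920946.10.
At (505609, 4997066): z = −278431.9 − 3642536.8 + 3920946.10 = -22.5 m.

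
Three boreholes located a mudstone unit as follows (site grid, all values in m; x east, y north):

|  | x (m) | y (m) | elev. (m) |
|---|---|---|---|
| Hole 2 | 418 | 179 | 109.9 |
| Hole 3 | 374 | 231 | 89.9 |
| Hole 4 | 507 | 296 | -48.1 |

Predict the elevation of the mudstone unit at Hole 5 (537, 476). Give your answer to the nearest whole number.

-227 m

Let the plane be z = a·x + b·y + c.
Hole 3−Hole 2: −44a + 52b = −20;  Hole 4−Hole 2: 89a + 117b = −158.
Solving gives a = −0.60106, b = −0.89321.
Then c = 109.9 − a·418 − b·179 = 521.03.
At (537, 476): z = −322.8 − 425.2 + 521.03 = -226.9 m.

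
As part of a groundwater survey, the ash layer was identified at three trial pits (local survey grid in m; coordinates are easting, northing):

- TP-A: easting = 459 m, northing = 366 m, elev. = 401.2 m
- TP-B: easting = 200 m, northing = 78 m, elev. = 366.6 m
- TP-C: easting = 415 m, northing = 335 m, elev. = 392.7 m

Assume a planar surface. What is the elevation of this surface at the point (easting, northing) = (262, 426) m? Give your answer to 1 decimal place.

Two edge vectors: TP-A→TP-B = (-259, -288, -34.6), TP-A→TP-C = (-44, -31, -8.5).
Normal n = (TP-A→TP-B) × (TP-A→TP-C) = (1375.4, -679.1, -4643).
So ∂z/∂easting = −n_x/n_z = 0.29623 and ∂z/∂northing = −n_y/n_z = −0.14626.
Intercept c from TP-A: 401.2 − 135.97 + 53.53 = 318.76.
At (262, 426): z = 77.6 − 62.3 + 318.76 = 334.1 m.

334.1 m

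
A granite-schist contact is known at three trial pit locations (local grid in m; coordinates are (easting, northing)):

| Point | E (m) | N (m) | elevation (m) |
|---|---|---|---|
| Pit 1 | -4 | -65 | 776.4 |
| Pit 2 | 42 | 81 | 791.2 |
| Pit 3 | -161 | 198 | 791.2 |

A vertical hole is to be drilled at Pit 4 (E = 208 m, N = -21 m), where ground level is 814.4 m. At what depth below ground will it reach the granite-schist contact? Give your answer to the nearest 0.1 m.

Let the plane be z = a·E + b·N + c.
Pit 2−Pit 1: 46a + 146b = 14.8;  Pit 3−Pit 1: −157a + 263b = 14.8.
Solving gives a = 0.04945, b = 0.08579.
Then c = 776.4 − a·-4 − b·-65 = 782.17.
At (208, -21): z_contact = 10.28 − 1.80 + 782.17 = 790.66 m.
Depth below ground = 814.4 − 790.66 = 23.7 m.

23.7 m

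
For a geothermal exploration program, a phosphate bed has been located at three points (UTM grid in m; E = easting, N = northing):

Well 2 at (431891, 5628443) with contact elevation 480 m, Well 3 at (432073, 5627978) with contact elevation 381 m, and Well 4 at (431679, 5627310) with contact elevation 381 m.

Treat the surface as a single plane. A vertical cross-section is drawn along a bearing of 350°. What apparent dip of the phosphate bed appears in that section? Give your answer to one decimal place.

9.3°

Let the plane be z = a·E + b·N + c.
Well 3−Well 2: 182a − 465b = −99;  Well 4−Well 2: −212a − 1133b = −99.
Solving gives a = −0.21698, b = 0.12798.
Unit vector along 350° is (sin 350°, cos 350°) = (-0.1736, 0.9848).
Slope in that direction = a·(-0.1736) + b·(0.9848) = 0.16371.
Apparent dip = arctan|0.16371| = 9.3° (true dip is 14.1°, so apparent ≤ true as expected).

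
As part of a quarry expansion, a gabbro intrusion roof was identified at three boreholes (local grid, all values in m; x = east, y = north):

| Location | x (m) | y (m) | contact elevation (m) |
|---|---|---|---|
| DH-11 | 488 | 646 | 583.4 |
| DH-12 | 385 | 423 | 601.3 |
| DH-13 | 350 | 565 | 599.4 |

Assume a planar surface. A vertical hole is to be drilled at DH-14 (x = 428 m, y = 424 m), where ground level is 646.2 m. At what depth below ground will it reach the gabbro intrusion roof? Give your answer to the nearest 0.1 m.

Two edge vectors: DH-11→DH-12 = (-103, -223, 17.9), DH-11→DH-13 = (-138, -81, 16).
Normal n = (DH-11→DH-12) × (DH-11→DH-13) = (-2118.1, -822.2, -22431).
So ∂z/∂x = −n_x/n_z = −0.09443 and ∂z/∂y = −n_y/n_z = −0.03665.
Intercept c from DH-11: 583.4 + 46.08 + 23.68 = 653.16.
At (428, 424): z_contact = −40.41 − 15.54 + 653.16 = 597.20 m.
Depth below ground = 646.2 − 597.20 = 49.0 m.

49.0 m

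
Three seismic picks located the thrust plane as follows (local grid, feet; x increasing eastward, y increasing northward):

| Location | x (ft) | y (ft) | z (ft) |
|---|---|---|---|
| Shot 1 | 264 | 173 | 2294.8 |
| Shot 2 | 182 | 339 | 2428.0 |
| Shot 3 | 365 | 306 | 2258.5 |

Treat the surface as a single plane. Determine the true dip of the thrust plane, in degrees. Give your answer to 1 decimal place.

43.2°

Two edge vectors: Shot 1→Shot 2 = (-82, 166, 133.2), Shot 1→Shot 3 = (101, 133, -36.3).
Normal n = (Shot 1→Shot 2) × (Shot 1→Shot 3) = (-23741.4, 10476.6, -27672).
So ∂z/∂x = −n_x/n_z = −0.85796 and ∂z/∂y = −n_y/n_z = 0.37860.
Gradient magnitude |∇z| = √(a² + b²) = √(0.73609 + 0.14334) = 0.93778.
True dip = arctan(0.93778) = 43.2°, dipping toward ESE (azimuth ≈ 114°).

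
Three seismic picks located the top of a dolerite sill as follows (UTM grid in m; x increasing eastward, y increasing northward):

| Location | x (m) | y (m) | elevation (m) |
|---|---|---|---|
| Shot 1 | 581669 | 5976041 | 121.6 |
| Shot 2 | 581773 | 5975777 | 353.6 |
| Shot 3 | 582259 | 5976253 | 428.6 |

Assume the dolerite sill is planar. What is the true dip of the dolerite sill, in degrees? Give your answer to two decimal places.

43.25°

Two edge vectors: Shot 1→Shot 2 = (104, -264, 232), Shot 1→Shot 3 = (590, 212, 307).
Normal n = (Shot 1→Shot 2) × (Shot 1→Shot 3) = (-130232, 104952, 177808).
So ∂z/∂x = −n_x/n_z = 0.73243 and ∂z/∂y = −n_y/n_z = −0.59025.
Gradient magnitude |∇z| = √(a² + b²) = √(0.53645 + 0.34840) = 0.94067.
True dip = arctan(0.94067) = 43.25°, dipping toward NW (azimuth ≈ 309°).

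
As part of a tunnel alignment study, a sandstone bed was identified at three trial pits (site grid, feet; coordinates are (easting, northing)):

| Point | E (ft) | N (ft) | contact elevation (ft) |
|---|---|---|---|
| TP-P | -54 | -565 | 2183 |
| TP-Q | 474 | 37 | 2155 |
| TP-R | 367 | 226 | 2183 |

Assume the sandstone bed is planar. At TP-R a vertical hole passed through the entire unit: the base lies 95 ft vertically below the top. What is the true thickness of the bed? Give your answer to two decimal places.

93.91 ft

Let the plane be z = a·E + b·N + c.
TP-Q−TP-P: 528a + 602b = −28;  TP-R−TP-P: 421a + 791b = 0.
Solving gives a = −0.13488, b = 0.07179.
|∇z| = √(a²+b²) = 0.15279, so dip δ = arctan(0.15279) = 8.69°.
True thickness = vertical thickness × cos δ = 95 × cos 8.69° = 93.91 ft.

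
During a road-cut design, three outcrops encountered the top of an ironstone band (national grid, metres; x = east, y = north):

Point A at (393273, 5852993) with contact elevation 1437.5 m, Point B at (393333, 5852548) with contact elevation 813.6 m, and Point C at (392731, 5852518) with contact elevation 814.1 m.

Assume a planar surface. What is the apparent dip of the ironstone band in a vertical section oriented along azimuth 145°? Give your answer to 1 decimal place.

49.7°

Let the plane be z = a·x + b·y + c.
Point B−Point A: 60a − 445b = −623.9;  Point C−Point A: −542a − 475b = −623.4.
Solving gives a = −0.07023, b = 1.39255.
Unit vector along 145° is (sin 145°, cos 145°) = (0.5736, -0.8192).
Slope in that direction = a·(0.5736) + b·(-0.8192) = −1.18099.
Apparent dip = arctan|1.18099| = 49.7° (true dip is 54.4°, so apparent ≤ true as expected).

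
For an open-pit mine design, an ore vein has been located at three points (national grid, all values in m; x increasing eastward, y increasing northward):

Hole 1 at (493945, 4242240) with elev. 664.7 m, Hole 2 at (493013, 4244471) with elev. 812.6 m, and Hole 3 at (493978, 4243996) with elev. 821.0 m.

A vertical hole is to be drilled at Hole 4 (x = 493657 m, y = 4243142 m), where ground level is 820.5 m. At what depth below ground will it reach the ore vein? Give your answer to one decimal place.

Two edge vectors: Hole 1→Hole 2 = (-932, 2231, 147.9), Hole 1→Hole 3 = (33, 1756, 156.3).
Normal n = (Hole 1→Hole 2) × (Hole 1→Hole 3) = (88992.9, 150552.3, -1710215).
So ∂z/∂x = −n_x/n_z = 0.052036089 and ∂z/∂y = −n_y/n_z = 0.088031212.
Intercept c from Hole 1: 664.7 − 25702.97 − 373449.53 = −398487.80.
At (493657, 4243142): z_contact = 25687.98 + 373528.93 − 398487.80 = 729.12 m.
Depth below ground = 820.5 − 729.12 = 91.4 m.

91.4 m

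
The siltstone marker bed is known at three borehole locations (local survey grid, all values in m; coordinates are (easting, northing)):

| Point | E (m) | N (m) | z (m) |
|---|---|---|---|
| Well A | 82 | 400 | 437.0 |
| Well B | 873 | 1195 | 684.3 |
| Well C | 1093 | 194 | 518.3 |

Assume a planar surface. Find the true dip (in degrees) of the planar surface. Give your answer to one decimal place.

Let the plane be z = a·E + b·N + c.
Well B−Well A: 791a + 795b = 247.3;  Well C−Well A: 1011a − 206b = 81.3.
Solving gives a = 0.11956, b = 0.19211.
Gradient magnitude |∇z| = √(a² + b²) = √(0.01429 + 0.03691) = 0.22628.
True dip = arctan(0.22628) = 12.7°, dipping toward SSW (azimuth ≈ 212°).

12.7°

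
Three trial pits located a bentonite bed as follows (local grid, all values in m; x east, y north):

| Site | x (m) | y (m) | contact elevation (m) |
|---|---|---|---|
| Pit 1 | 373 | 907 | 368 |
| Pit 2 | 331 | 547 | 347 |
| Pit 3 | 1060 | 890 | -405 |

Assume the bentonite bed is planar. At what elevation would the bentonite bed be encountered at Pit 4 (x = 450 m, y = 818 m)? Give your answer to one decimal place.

Two edge vectors: Pit 1→Pit 2 = (-42, -360, -21), Pit 1→Pit 3 = (687, -17, -773).
Normal n = (Pit 1→Pit 2) × (Pit 1→Pit 3) = (277923, -46893, 248034).
So ∂z/∂x = −n_x/n_z = −1.120504 and ∂z/∂y = −n_y/n_z = 0.189059.
Intercept c from Pit 1: 368 + 417.95 − 171.48 = 614.47.
At (450, 818): z = −504.2 + 154.7 + 614.47 = 264.9 m.

264.9 m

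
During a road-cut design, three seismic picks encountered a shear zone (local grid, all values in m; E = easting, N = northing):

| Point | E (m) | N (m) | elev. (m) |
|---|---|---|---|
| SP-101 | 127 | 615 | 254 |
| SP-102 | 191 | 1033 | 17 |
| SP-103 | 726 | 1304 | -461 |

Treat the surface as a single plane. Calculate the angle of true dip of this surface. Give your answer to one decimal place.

38.9°

Let the plane be z = a·E + b·N + c.
SP-102−SP-101: 64a + 418b = −237;  SP-103−SP-101: 599a + 689b = −715.
Solving gives a = −0.65723, b = −0.46636.
Gradient magnitude |∇z| = √(a² + b²) = √(0.43195 + 0.21749) = 0.80588.
True dip = arctan(0.80588) = 38.9°, dipping toward NE (azimuth ≈ 055°).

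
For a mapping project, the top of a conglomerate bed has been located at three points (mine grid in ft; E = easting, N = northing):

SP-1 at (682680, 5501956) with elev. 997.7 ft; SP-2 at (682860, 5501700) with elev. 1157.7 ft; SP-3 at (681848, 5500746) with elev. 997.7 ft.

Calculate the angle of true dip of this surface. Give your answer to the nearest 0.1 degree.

28.6°

Two edge vectors: SP-1→SP-2 = (180, -256, 160), SP-1→SP-3 = (-832, -1210, 0).
Normal n = (SP-1→SP-2) × (SP-1→SP-3) = (193600, -133120, -430792).
So ∂z/∂E = −n_x/n_z = 0.44940 and ∂z/∂N = −n_y/n_z = −0.30901.
Gradient magnitude |∇z| = √(a² + b²) = √(0.20196 + 0.09549) = 0.54539.
True dip = arctan(0.54539) = 28.6°, dipping toward NW (azimuth ≈ 305°).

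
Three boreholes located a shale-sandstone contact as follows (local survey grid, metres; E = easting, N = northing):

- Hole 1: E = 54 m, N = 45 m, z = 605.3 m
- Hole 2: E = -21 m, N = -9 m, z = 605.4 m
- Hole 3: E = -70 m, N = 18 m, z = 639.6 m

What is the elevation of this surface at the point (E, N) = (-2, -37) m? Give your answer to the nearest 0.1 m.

582.5 m

Two edge vectors: Hole 1→Hole 2 = (-75, -54, 0.1), Hole 1→Hole 3 = (-124, -27, 34.3).
Normal n = (Hole 1→Hole 2) × (Hole 1→Hole 3) = (-1849.5, 2560.1, -4671).
So ∂z/∂E = −n_x/n_z = −0.39595 and ∂z/∂N = −n_y/n_z = 0.54808.
Intercept c from Hole 1: 605.3 + 21.38 − 24.66 = 602.02.
At (-2, -37): z = 0.8 − 20.3 + 602.02 = 582.5 m.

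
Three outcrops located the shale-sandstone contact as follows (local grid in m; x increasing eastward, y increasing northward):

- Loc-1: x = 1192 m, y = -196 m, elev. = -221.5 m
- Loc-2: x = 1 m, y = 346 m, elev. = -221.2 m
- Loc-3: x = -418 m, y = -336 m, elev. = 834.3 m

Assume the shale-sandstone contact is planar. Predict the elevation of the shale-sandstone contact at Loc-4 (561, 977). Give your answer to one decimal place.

-1292.7 m

Let the plane be z = a·x + b·y + c.
Loc-2−Loc-1: −1191a + 542b = 0.3;  Loc-3−Loc-1: −1610a − 140b = 1055.8.
Solving gives a = −0.550613, b = −1.209374.
Then c = -221.5 − a·1192 − b·-196 = 197.79.
At (561, 977): z = −308.9 − 1181.6 + 197.79 = -1292.7 m.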